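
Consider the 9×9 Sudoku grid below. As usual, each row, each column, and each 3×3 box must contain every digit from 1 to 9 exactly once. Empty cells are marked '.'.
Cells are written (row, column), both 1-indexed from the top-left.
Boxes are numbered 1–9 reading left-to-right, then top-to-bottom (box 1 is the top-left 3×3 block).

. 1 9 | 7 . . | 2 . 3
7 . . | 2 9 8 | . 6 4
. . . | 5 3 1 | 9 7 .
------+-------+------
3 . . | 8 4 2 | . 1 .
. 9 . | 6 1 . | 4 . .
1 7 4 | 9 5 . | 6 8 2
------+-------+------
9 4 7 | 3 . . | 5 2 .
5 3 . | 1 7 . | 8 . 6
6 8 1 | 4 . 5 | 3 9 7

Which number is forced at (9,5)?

2

Row 9 already contains {1, 3, 4, 5, 6, 7, 8, 9}.
Column 5 already contains {1, 3, 4, 5, 7, 9}.
Its 3×3 block (box 8) already contains {1, 3, 4, 5, 7}.
The only value from 1–9 not eliminated is 2, so (9,5) = 2.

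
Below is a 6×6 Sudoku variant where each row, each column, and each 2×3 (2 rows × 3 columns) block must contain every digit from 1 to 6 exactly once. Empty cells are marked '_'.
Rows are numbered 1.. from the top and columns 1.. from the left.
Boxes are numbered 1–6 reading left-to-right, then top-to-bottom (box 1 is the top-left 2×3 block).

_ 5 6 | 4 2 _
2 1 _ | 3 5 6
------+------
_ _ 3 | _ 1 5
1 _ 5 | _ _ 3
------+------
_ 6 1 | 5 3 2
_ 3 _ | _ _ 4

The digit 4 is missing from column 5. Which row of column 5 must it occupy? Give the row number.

Consider where 4 can go in column 5.
row 6, column 5 is out (row 6 already has a 4).
So the only cell in column 5 that can hold 4 is row 4, column 5.
That is row 4.

4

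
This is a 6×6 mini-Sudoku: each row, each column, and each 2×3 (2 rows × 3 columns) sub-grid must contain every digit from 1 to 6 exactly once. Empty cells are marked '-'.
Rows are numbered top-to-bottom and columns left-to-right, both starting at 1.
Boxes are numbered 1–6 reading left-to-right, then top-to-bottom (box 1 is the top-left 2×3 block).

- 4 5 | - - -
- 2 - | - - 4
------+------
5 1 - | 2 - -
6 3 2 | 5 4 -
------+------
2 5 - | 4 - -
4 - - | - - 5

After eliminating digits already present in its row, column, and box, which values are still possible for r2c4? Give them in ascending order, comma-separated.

Row 2 already contains {2, 4}.
Column 4 already contains {2, 4, 5}.
Its 2×3 block (box 2) already contains {4}.
Removing those from 1–6 leaves {1, 3, 6} as the candidates for r2c4.

1,3,6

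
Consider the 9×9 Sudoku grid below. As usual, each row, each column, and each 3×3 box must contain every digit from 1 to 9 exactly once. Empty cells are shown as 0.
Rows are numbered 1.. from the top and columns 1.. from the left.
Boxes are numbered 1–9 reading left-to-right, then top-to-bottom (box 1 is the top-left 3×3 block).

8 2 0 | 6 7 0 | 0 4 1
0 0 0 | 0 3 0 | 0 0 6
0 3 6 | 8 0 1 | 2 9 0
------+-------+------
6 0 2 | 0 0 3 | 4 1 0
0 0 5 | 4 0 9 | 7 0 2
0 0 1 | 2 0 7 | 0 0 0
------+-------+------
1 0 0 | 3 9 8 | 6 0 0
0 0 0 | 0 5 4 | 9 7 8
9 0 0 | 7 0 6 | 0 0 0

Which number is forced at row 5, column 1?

Row 5 already contains {2, 4, 5, 7, 9}.
Column 1 already contains {1, 6, 8, 9}.
Its 3×3 block (box 4) already contains {1, 2, 5, 6}.
The only value from 1–9 not eliminated is 3, so row 5, column 1 = 3.

3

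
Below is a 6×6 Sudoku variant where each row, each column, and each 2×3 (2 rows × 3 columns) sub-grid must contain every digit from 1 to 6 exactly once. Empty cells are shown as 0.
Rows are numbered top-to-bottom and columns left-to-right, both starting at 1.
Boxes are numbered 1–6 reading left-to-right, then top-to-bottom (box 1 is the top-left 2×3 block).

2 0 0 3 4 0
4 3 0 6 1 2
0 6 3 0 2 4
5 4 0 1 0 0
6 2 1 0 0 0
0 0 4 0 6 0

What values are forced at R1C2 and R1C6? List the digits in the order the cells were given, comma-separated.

1,5

For R1C2:
  Consider where 1 can go in row 1.
  R1C3 is out (column 3 already has a 1).
  R1C6 is out (box 2 already has a 1).
  So the only cell in row 1 that can hold 1 is R1C2.
  So R1C2 = 1.
For R1C6:
  Row 1 already contains {2, 3, 4}.
  Column 6 already contains {2, 4}.
  Its 2×3 block (box 2) already contains {1, 2, 3, 4, 6}.
  The only value from 1–6 not eliminated is 5, so R1C6 = 5.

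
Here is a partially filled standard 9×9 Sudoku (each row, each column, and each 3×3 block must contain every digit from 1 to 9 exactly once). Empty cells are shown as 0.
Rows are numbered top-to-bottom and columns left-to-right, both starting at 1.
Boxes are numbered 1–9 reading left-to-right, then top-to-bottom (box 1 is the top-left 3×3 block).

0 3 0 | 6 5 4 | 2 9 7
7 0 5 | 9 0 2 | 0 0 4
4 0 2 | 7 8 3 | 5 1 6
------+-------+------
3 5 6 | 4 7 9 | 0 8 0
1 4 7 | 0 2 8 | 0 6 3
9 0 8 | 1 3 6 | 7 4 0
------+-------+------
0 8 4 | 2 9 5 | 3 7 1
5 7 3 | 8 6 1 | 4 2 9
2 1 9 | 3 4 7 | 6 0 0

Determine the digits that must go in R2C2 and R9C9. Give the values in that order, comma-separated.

6,8

For R2C2:
  Row 2 already contains {2, 4, 5, 7, 9}.
  Column 2 already contains {1, 3, 4, 5, 7, 8}.
  Its 3×3 block (box 1) already contains {2, 3, 4, 5, 7}.
  The only value from 1–9 not eliminated is 6, so R2C2 = 6.
For R9C9:
  Consider where 8 can go in row 9.
  R9C8 is out (column 8 already has a 8).
  So the only cell in row 9 that can hold 8 is R9C9.
  So R9C9 = 8.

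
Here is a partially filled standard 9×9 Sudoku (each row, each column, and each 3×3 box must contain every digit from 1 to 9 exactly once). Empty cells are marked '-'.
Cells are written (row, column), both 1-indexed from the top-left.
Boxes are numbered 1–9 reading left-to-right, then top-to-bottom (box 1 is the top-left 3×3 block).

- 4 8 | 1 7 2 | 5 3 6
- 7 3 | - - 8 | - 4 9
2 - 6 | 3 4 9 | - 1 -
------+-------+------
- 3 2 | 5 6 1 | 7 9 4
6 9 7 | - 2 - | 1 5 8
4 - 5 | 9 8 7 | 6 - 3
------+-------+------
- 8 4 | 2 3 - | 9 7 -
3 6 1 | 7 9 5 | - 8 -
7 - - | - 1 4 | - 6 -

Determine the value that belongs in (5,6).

3

Row 5 already contains {1, 2, 5, 6, 7, 8, 9}.
Column 6 already contains {1, 2, 4, 5, 7, 8, 9}.
Its 3×3 block (box 5) already contains {1, 2, 5, 6, 7, 8, 9}.
The only value from 1–9 not eliminated is 3, so (5,6) = 3.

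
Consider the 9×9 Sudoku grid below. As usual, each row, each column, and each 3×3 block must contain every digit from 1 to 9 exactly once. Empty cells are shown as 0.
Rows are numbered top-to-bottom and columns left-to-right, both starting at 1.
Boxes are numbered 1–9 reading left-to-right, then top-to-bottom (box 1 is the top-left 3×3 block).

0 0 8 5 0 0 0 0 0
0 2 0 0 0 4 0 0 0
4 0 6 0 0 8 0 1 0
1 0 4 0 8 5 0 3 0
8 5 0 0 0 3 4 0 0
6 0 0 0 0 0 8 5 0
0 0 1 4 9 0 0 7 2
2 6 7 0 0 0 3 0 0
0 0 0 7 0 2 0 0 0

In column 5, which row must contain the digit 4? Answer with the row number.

6

Consider where 4 can go in column 5.
R1C5 is out (box 2 already has a 4). R2C5 is out (row 2 already has a 4). R3C5 is out (row 3 already has a 4). R5C5 is out (row 5 already has a 4). The remaining empty cells in column 5 are similarly blocked.
So the only cell in column 5 that can hold 4 is R6C5.
That is row 6.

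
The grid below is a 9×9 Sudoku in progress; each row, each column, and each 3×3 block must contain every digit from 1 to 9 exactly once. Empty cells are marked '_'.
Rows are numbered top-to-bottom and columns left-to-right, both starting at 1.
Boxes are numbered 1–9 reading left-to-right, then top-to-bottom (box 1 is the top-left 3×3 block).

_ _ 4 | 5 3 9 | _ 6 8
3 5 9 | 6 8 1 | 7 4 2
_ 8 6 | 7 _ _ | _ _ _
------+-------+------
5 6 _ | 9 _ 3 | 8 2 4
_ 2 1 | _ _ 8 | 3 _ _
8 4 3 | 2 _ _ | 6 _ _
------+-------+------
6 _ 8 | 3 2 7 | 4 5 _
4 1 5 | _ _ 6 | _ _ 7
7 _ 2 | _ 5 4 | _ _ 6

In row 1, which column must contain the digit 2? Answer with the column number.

1

Consider where 2 can go in row 1.
r1c2 is out (column 2 already has a 2).
r1c7 is out (box 3 already has a 2).
So the only cell in row 1 that can hold 2 is r1c1.
That is column 1.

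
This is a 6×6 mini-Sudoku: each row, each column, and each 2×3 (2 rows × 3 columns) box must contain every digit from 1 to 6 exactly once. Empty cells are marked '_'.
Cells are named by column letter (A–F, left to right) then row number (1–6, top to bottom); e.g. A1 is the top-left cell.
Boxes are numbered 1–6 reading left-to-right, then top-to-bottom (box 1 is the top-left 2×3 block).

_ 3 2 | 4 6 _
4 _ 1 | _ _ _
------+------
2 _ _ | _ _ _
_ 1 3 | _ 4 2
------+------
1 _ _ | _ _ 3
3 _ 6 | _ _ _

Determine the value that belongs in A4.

6

Cell A4 itself could take any of {5, 6} by direct elimination.
Consider where 6 can go in column A.
A1 is out (row 1 already has a 6).
So the only cell in column A that can hold 6 is A4.
Therefore A4 = 6.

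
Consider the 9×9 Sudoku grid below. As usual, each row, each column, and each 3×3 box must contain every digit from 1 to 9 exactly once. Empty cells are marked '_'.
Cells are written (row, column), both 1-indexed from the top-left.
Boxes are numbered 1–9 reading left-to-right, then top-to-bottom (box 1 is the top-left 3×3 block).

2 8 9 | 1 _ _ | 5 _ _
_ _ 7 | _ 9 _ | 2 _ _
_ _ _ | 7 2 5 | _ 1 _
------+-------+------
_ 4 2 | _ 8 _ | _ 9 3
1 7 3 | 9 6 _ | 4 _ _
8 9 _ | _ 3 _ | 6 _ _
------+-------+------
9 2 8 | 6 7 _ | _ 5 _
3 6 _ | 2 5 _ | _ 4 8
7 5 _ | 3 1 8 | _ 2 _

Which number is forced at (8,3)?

1

Row 8 already contains {2, 3, 4, 5, 6, 8}.
Column 3 already contains {2, 3, 7, 8, 9}.
Its 3×3 block (box 7) already contains {2, 3, 5, 6, 7, 8, 9}.
The only value from 1–9 not eliminated is 1, so (8,3) = 1.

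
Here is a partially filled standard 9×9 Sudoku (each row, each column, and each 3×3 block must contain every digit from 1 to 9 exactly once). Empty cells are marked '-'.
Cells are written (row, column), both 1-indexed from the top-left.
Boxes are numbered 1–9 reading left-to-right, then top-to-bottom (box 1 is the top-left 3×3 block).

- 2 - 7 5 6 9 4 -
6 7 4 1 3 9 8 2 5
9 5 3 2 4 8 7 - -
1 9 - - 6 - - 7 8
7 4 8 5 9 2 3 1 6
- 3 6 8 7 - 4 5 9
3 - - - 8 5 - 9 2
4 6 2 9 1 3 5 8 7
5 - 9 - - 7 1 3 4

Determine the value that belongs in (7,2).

1

Row 7 already contains {2, 3, 5, 8, 9}.
Column 2 already contains {2, 3, 4, 5, 6, 7, 9}.
Its 3×3 block (box 7) already contains {2, 3, 4, 5, 6, 9}.
The only value from 1–9 not eliminated is 1, so (7,2) = 1.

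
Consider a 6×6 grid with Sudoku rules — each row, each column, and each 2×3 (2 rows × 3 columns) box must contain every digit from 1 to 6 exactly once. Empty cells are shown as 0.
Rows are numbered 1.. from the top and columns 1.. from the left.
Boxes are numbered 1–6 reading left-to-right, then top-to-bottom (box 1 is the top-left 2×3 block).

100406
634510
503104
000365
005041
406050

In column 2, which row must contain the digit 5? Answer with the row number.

Consider where 5 can go in column 2.
row 3, column 2 is out (row 3 already has a 5).
row 4, column 2 is out (row 4 already has a 5).
row 5, column 2 is out (row 5 already has a 5).
row 6, column 2 is out (row 6 already has a 5).
So the only cell in column 2 that can hold 5 is row 1, column 2.
That is row 1.

1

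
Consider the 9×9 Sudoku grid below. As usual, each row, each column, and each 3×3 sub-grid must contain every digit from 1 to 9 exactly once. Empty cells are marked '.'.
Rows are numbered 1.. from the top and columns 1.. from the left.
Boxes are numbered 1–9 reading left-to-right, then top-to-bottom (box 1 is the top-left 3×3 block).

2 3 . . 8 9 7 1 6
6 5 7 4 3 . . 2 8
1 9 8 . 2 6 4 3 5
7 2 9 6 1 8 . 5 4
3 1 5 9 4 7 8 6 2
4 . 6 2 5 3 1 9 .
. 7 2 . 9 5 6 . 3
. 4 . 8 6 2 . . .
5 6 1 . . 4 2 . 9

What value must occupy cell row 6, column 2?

Row 6 already contains {1, 2, 3, 4, 5, 6, 9}.
Column 2 already contains {1, 2, 3, 4, 5, 6, 7, 9}.
Its 3×3 block (box 4) already contains {1, 2, 3, 4, 5, 6, 7, 9}.
The only value from 1–9 not eliminated is 8, so row 6, column 2 = 8.

8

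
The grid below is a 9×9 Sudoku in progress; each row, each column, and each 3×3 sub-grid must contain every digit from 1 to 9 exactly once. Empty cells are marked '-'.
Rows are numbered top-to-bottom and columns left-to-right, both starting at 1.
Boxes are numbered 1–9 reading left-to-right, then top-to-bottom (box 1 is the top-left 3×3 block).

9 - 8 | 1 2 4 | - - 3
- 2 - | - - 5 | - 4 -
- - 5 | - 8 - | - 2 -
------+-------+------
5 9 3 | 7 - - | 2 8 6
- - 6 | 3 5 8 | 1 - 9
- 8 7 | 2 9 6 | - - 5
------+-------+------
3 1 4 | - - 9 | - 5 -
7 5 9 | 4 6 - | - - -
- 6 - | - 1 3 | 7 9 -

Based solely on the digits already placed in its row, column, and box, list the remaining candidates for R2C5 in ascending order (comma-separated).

3,7

Row 2 already contains {2, 4, 5}.
Column 5 already contains {1, 2, 5, 6, 8, 9}.
Its 3×3 block (box 2) already contains {1, 2, 4, 5, 8}.
Removing those from 1–9 leaves {3, 7} as the candidates for R2C5.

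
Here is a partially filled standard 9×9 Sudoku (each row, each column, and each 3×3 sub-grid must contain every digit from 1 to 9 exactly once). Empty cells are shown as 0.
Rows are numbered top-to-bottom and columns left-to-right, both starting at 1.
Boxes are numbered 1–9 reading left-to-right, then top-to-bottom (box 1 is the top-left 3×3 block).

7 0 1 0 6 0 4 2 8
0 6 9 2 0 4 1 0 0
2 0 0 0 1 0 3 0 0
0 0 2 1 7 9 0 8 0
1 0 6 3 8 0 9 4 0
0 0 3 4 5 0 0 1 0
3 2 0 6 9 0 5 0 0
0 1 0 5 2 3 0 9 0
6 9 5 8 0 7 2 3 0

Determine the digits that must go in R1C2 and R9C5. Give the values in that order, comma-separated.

For R1C2:
  Consider where 3 can go in row 1.
  R1C4 is out (column 4 already has a 3).
  R1C6 is out (column 6 already has a 3).
  So the only cell in row 1 that can hold 3 is R1C2.
  So R1C2 = 3.
For R9C5:
  Row 9 already contains {2, 3, 5, 6, 7, 8, 9}.
  Column 5 already contains {1, 2, 5, 6, 7, 8, 9}.
  Its 3×3 block (box 8) already contains {2, 3, 5, 6, 7, 8, 9}.
  The only value from 1–9 not eliminated is 4, so R9C5 = 4.

3,4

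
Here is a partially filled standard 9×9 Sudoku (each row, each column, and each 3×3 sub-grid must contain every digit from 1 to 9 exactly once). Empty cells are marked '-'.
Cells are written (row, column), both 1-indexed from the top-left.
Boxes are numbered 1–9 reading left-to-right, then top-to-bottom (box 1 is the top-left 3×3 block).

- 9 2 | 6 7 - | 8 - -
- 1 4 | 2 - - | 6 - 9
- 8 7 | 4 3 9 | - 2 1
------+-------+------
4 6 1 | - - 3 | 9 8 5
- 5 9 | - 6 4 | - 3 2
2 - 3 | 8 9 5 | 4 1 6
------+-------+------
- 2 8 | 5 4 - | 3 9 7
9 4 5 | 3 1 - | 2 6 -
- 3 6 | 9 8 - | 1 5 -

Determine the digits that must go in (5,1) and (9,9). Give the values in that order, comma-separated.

8,4

For (5,1):
  Consider where 8 can go in column 1.
  (1,1) is out (row 1 already has a 8).
  (2,1) is out (box 1 already has a 8).
  (3,1) is out (row 3 already has a 8).
  (7,1) is out (row 7 already has a 8).
  (9,1) is out (row 9 already has a 8).
  So the only cell in column 1 that can hold 8 is (5,1).
  So (5,1) = 8.
For (9,9):
  Row 9 already contains {1, 3, 5, 6, 8, 9}.
  Column 9 already contains {1, 2, 5, 6, 7, 9}.
  Its 3×3 block (box 9) already contains {1, 2, 3, 5, 6, 7, 9}.
  The only value from 1–9 not eliminated is 4, so (9,9) = 4.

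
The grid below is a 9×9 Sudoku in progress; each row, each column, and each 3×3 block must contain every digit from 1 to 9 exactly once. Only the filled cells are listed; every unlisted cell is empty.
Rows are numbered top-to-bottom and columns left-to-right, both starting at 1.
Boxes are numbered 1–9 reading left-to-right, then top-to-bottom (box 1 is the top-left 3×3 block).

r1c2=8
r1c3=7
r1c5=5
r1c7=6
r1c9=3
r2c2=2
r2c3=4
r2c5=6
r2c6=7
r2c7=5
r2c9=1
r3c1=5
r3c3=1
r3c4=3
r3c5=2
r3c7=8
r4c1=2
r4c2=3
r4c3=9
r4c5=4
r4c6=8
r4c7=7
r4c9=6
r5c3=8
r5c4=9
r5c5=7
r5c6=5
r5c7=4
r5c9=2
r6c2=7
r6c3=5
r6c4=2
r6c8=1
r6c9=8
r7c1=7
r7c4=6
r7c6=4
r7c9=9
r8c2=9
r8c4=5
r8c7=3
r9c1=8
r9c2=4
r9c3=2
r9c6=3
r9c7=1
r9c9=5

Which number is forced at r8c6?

Cell r8c6 itself could take any of {1, 2} by direct elimination.
Consider where 2 can go in box 8.
r7c5 is out (column 5 already has a 2).
r8c5 is out (column 5 already has a 2).
r9c4 is out (row 9 already has a 2).
r9c5 is out (row 9 already has a 2).
So the only cell in box 8 that can hold 2 is r8c6.
Therefore r8c6 = 2.

2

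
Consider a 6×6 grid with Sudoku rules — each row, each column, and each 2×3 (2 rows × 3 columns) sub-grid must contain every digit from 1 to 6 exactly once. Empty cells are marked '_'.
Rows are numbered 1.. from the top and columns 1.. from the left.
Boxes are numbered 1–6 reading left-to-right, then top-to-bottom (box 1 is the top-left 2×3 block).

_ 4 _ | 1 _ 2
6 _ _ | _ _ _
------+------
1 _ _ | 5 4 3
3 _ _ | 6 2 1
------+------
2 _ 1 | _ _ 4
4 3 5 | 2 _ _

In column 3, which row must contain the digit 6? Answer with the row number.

Consider where 6 can go in column 3.
row 1, column 3 is out (box 1 already has a 6).
row 2, column 3 is out (row 2 already has a 6).
row 4, column 3 is out (row 4 already has a 6).
So the only cell in column 3 that can hold 6 is row 3, column 3.
That is row 3.

3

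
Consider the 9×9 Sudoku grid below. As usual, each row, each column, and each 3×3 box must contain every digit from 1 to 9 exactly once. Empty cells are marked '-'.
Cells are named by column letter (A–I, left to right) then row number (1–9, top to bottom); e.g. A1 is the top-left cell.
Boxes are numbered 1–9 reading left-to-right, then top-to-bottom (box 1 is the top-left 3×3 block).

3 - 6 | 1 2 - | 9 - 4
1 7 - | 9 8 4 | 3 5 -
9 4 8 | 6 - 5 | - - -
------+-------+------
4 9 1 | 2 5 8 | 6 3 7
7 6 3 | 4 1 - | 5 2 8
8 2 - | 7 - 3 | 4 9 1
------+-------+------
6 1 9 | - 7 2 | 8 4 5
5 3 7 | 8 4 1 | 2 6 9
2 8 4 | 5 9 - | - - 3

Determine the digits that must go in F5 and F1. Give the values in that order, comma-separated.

For F5:
  Row 5 already contains {1, 2, 3, 4, 5, 6, 7, 8}.
  Column F already contains {1, 2, 3, 4, 5, 8}.
  Its 3×3 block (box 5) already contains {1, 2, 3, 4, 5, 7, 8}.
  The only value from 1–9 not eliminated is 9, so F5 = 9.
For F1:
  Row 1 already contains {1, 2, 3, 4, 6, 9}.
  Column F already contains {1, 2, 3, 4, 5, 8}.
  Its 3×3 block (box 2) already contains {1, 2, 4, 5, 6, 8, 9}.
  The only value from 1–9 not eliminated is 7, so F1 = 7.

9,7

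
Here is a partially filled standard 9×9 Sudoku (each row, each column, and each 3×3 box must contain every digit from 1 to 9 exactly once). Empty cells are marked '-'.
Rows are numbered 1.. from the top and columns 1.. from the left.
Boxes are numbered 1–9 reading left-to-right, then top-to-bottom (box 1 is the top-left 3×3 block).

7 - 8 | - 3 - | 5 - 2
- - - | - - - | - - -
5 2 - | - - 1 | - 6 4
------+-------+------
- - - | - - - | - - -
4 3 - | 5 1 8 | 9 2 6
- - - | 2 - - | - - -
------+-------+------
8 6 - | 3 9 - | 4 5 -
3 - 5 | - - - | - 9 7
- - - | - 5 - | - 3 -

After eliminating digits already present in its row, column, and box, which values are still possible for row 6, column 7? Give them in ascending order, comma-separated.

Row 6 already contains {2}.
Column 7 already contains {4, 5, 9}.
Its 3×3 block (box 6) already contains {2, 6, 9}.
Removing those from 1–9 leaves {1, 3, 7, 8} as the candidates for row 6, column 7.

1,3,7,8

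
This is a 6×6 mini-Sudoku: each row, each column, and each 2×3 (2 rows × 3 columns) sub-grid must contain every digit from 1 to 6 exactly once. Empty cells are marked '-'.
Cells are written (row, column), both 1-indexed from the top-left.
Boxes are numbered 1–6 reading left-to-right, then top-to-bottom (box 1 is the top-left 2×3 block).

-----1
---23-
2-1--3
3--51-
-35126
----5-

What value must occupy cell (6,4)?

3

Cell (6,4) itself could take any of {3, 4} by direct elimination.
Consider where 3 can go in row 6.
(6,1) is out (column 1 already has a 3).
(6,2) is out (column 2 already has a 3).
(6,3) is out (box 5 already has a 3).
(6,6) is out (column 6 already has a 3).
So the only cell in row 6 that can hold 3 is (6,4).
Therefore (6,4) = 3.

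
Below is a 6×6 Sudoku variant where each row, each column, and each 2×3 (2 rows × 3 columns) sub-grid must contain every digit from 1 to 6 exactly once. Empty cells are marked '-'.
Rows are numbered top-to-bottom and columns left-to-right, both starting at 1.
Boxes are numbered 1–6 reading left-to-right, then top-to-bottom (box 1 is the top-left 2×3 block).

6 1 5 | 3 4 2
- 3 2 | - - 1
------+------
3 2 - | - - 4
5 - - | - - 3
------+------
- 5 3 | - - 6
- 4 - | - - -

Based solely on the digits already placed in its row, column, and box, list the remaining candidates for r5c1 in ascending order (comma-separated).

Row 5 already contains {3, 5, 6}.
Column 1 already contains {3, 5, 6}.
Its 2×3 block (box 5) already contains {3, 4, 5}.
Removing those from 1–6 leaves {1, 2} as the candidates for r5c1.

1,2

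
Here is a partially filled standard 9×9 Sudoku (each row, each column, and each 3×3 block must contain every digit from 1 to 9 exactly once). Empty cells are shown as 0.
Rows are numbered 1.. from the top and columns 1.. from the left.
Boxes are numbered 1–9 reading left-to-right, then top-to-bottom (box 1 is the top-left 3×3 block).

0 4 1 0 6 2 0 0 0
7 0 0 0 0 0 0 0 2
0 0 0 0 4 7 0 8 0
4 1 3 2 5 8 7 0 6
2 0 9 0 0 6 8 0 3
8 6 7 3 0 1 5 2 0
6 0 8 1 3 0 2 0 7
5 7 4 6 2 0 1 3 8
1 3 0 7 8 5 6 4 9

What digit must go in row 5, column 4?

Row 5 already contains {2, 3, 6, 8, 9}.
Column 4 already contains {1, 2, 3, 6, 7}.
Its 3×3 block (box 5) already contains {1, 2, 3, 5, 6, 8}.
The only value from 1–9 not eliminated is 4, so row 5, column 4 = 4.

4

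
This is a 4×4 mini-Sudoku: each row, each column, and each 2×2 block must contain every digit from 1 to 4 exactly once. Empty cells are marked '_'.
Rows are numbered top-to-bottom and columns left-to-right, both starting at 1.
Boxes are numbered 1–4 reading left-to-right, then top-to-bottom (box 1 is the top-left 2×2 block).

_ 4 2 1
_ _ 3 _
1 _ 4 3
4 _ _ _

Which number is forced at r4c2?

3

Cell r4c2 itself could take any of {2, 3} by direct elimination.
Consider where 3 can go in row 4.
r4c3 is out (column 3 already has a 3).
r4c4 is out (column 4 already has a 3).
So the only cell in row 4 that can hold 3 is r4c2.
Therefore r4c2 = 3.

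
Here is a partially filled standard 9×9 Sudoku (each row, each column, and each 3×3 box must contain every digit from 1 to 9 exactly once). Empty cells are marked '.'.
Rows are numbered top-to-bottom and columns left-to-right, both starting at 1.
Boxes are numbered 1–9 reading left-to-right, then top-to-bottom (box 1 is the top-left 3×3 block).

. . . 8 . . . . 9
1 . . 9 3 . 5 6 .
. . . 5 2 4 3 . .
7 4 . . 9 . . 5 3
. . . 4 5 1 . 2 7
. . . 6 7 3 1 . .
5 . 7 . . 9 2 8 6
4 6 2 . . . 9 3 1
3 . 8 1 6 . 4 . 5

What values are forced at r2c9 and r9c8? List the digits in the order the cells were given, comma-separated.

2,7

For r2c9:
  Consider where 2 can go in column 9.
  r3c9 is out (row 3 already has a 2).
  r6c9 is out (box 6 already has a 2).
  So the only cell in column 9 that can hold 2 is r2c9.
  So r2c9 = 2.
For r9c8:
  Row 9 already contains {1, 3, 4, 5, 6, 8}.
  Column 8 already contains {2, 3, 5, 6, 8}.
  Its 3×3 block (box 9) already contains {1, 2, 3, 4, 5, 6, 8, 9}.
  The only value from 1–9 not eliminated is 7, so r9c8 = 7.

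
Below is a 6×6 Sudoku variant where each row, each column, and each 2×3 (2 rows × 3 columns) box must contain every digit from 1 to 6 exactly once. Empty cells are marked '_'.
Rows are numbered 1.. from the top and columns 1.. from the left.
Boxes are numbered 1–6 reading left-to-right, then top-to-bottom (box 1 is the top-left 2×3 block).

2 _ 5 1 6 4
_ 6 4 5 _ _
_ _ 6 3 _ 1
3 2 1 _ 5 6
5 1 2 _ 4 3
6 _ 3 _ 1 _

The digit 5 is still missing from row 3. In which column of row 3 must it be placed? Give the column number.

2

Consider where 5 can go in row 3.
row 3, column 1 is out (column 1 already has a 5).
row 3, column 5 is out (column 5 already has a 5).
So the only cell in row 3 that can hold 5 is row 3, column 2.
That is column 2.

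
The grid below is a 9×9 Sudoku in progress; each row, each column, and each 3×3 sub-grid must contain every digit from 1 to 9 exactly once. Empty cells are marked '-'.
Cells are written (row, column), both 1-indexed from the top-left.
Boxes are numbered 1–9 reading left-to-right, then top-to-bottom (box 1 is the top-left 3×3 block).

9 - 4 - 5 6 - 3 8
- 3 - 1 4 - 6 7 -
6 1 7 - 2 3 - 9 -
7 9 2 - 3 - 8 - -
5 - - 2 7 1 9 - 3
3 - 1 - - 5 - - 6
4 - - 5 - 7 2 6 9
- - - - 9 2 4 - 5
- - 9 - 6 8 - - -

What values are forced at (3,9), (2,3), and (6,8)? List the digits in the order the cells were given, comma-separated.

For (3,9):
  Row 3 already contains {1, 2, 3, 6, 7, 9}.
  Column 9 already contains {3, 5, 6, 8, 9}.
  Its 3×3 block (box 3) already contains {3, 6, 7, 8, 9}.
  The only value from 1–9 not eliminated is 4, so (3,9) = 4.
For (2,3):
  Consider where 5 can go in box 1.
  (1,2) is out (row 1 already has a 5).
  (2,1) is out (column 1 already has a 5).
  So the only cell in box 1 that can hold 5 is (2,3).
  So (2,3) = 5.
For (6,8):
  Consider where 2 can go in box 6.
  (4,8) is out (row 4 already has a 2).
  (4,9) is out (row 4 already has a 2).
  (5,8) is out (row 5 already has a 2).
  (6,7) is out (column 7 already has a 2).
  So the only cell in box 6 that can hold 2 is (6,8).
  So (6,8) = 2.

4,5,2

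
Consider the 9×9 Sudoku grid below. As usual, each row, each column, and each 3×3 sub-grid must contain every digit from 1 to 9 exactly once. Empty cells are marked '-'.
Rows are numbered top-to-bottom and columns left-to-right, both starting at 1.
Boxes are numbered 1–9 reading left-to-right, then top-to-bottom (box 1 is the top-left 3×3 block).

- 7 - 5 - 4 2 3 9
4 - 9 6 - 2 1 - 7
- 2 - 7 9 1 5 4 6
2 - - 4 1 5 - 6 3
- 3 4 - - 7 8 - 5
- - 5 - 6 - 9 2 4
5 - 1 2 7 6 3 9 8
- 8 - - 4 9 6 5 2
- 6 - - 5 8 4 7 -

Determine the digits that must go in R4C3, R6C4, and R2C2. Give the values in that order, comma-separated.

8,8,5

For R4C3:
  Consider where 8 can go in row 4.
  R4C2 is out (column 2 already has a 8).
  R4C7 is out (column 7 already has a 8).
  So the only cell in row 4 that can hold 8 is R4C3.
  So R4C3 = 8.
For R6C4:
  Consider where 8 can go in column 4.
  R5C4 is out (row 5 already has a 8).
  R8C4 is out (row 8 already has a 8).
  R9C4 is out (row 9 already has a 8).
  So the only cell in column 4 that can hold 8 is R6C4.
  So R6C4 = 8.
For R2C2:
  Row 2 already contains {1, 2, 4, 6, 7, 9}.
  Column 2 already contains {2, 3, 6, 7, 8}.
  Its 3×3 block (box 1) already contains {2, 4, 7, 9}.
  The only value from 1–9 not eliminated is 5, so R2C2 = 5.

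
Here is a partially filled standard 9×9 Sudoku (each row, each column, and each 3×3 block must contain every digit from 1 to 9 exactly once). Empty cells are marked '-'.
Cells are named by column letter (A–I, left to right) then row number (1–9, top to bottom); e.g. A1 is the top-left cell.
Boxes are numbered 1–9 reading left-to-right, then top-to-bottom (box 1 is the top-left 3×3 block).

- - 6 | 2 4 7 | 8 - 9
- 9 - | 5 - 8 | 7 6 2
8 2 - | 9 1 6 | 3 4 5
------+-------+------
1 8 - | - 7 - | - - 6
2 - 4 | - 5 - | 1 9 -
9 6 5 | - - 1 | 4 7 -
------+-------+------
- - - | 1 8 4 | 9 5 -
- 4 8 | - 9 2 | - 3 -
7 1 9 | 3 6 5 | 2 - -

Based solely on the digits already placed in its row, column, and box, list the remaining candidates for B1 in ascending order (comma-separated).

Row 1 already contains {2, 4, 6, 7, 8, 9}.
Column B already contains {1, 2, 4, 6, 8, 9}.
Its 3×3 block (box 1) already contains {2, 6, 8, 9}.
Removing those from 1–9 leaves {3, 5} as the candidates for B1.

3,5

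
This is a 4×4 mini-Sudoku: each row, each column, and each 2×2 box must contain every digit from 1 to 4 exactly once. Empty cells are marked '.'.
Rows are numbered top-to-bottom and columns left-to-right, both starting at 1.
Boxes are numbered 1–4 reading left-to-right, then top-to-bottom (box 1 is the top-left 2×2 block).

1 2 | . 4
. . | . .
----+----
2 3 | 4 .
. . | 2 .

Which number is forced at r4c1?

Row 4 already contains {2}.
Column 1 already contains {1, 2}.
Its 2×2 block (box 3) already contains {2, 3}.
The only value from 1–4 not eliminated is 4, so r4c1 = 4.

4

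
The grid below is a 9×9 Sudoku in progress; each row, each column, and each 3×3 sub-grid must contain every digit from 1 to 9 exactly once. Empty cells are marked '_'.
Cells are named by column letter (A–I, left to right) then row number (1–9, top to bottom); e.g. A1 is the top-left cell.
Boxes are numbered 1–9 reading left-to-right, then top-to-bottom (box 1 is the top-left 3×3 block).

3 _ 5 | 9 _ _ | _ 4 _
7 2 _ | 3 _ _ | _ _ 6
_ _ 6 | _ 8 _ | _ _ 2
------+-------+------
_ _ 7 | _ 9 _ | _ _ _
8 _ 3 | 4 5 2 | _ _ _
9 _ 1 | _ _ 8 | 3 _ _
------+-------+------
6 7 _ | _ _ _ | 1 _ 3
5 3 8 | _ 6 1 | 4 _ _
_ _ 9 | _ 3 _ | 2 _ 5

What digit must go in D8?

Cell D8 itself could take any of {2, 7} by direct elimination.
Consider where 2 can go in row 8.
H8 is out (box 9 already has a 2).
I8 is out (column I already has a 2).
So the only cell in row 8 that can hold 2 is D8.
Therefore D8 = 2.

2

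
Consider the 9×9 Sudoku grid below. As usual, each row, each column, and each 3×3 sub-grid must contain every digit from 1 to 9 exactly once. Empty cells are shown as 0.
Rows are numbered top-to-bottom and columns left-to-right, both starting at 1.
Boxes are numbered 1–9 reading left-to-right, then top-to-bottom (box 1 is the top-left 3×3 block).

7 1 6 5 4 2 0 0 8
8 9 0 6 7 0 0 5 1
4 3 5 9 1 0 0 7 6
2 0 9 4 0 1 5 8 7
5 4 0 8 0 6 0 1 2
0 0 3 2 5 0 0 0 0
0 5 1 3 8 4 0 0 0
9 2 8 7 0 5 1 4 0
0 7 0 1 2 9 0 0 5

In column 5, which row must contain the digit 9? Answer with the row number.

Consider where 9 can go in column 5.
r4c5 is out (row 4 already has a 9).
r8c5 is out (row 8 already has a 9).
So the only cell in column 5 that can hold 9 is r5c5.
That is row 5.

5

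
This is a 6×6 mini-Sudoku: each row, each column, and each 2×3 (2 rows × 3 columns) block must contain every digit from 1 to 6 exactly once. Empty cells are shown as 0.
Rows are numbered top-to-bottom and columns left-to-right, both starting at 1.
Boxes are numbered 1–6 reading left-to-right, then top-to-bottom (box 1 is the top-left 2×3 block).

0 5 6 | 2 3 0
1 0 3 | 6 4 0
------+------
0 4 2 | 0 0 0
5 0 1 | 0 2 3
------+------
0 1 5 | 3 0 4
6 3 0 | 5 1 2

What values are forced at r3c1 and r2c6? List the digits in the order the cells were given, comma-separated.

For r3c1:
  Row 3 already contains {2, 4}.
  Column 1 already contains {1, 5, 6}.
  Its 2×3 block (box 3) already contains {1, 2, 4, 5}.
  The only value from 1–6 not eliminated is 3, so r3c1 = 3.
For r2c6:
  Row 2 already contains {1, 3, 4, 6}.
  Column 6 already contains {2, 3, 4}.
  Its 2×3 block (box 2) already contains {2, 3, 4, 6}.
  The only value from 1–6 not eliminated is 5, so r2c6 = 5.

3,5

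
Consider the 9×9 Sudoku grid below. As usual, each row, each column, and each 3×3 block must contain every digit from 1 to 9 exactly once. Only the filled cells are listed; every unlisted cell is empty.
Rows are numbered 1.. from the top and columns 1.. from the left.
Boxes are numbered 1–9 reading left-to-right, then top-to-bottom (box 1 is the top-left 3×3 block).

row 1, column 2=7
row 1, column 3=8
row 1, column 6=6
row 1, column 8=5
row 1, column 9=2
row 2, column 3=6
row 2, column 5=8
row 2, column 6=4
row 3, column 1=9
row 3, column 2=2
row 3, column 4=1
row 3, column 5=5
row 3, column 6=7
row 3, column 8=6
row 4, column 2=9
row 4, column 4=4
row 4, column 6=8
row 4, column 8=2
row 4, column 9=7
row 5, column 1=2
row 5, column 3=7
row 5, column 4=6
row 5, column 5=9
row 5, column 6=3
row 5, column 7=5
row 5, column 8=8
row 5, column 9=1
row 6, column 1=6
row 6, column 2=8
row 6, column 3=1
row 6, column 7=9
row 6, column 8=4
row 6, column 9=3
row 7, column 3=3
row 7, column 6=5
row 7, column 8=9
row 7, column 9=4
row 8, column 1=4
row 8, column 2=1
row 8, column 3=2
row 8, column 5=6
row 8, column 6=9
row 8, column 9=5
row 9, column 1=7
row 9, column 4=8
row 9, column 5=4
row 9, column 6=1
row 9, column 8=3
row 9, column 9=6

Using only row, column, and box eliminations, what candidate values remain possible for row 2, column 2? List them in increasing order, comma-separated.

Row 2 already contains {4, 6, 8}.
Column 2 already contains {1, 2, 7, 8, 9}.
Its 3×3 block (box 1) already contains {2, 6, 7, 8, 9}.
Removing those from 1–9 leaves {3, 5} as the candidates for row 2, column 2.

3,5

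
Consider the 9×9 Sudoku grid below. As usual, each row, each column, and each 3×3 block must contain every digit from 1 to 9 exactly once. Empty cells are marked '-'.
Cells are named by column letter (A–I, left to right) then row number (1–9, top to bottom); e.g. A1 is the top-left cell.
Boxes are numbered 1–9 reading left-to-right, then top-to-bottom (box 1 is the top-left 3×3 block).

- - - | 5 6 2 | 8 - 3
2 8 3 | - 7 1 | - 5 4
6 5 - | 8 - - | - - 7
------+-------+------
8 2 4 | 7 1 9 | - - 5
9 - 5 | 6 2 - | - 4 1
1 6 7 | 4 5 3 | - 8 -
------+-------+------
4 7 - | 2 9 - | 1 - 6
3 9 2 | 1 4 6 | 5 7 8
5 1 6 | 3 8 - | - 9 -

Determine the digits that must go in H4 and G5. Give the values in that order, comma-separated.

6,7

For H4:
  Consider where 6 can go in column H.
  H1 is out (row 1 already has a 6).
  H3 is out (row 3 already has a 6).
  H7 is out (row 7 already has a 6).
  So the only cell in column H that can hold 6 is H4.
  So H4 = 6.
For G5:
  Consider where 7 can go in box 6.
  G4 is out (row 4 already has a 7).
  H4 is out (row 4 already has a 7).
  G6 is out (row 6 already has a 7).
  I6 is out (row 6 already has a 7).
  So the only cell in box 6 that can hold 7 is G5.
  So G5 = 7.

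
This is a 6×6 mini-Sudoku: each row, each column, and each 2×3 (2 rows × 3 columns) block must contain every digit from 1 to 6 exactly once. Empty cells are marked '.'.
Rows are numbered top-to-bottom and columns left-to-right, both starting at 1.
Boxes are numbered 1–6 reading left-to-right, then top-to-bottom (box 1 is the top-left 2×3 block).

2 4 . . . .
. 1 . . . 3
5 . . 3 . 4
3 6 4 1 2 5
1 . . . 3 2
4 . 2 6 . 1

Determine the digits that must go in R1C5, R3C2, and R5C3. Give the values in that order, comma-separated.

1,2,6

For R1C5:
  Consider where 1 can go in row 1.
  R1C3 is out (box 1 already has a 1).
  R1C4 is out (column 4 already has a 1).
  R1C6 is out (column 6 already has a 1).
  So the only cell in row 1 that can hold 1 is R1C5.
  So R1C5 = 1.
For R3C2:
  Row 3 already contains {3, 4, 5}.
  Column 2 already contains {1, 4, 6}.
  Its 2×3 block (box 3) already contains {3, 4, 5, 6}.
  The only value from 1–6 not eliminated is 2, so R3C2 = 2.
For R5C3:
  Consider where 6 can go in box 5.
  R5C2 is out (column 2 already has a 6).
  R6C2 is out (row 6 already has a 6).
  So the only cell in box 5 that can hold 6 is R5C3.
  So R5C3 = 6.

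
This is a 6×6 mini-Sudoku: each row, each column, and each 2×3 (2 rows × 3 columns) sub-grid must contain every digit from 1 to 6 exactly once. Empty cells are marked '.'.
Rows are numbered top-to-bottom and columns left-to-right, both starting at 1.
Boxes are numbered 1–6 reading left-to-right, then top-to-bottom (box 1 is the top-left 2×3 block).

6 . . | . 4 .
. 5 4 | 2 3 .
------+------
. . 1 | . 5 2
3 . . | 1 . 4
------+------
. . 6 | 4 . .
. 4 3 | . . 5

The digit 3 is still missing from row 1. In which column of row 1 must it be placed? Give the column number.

2

Consider where 3 can go in row 1.
r1c3 is out (column 3 already has a 3).
r1c4 is out (box 2 already has a 3).
r1c6 is out (box 2 already has a 3).
So the only cell in row 1 that can hold 3 is r1c2.
That is column 2.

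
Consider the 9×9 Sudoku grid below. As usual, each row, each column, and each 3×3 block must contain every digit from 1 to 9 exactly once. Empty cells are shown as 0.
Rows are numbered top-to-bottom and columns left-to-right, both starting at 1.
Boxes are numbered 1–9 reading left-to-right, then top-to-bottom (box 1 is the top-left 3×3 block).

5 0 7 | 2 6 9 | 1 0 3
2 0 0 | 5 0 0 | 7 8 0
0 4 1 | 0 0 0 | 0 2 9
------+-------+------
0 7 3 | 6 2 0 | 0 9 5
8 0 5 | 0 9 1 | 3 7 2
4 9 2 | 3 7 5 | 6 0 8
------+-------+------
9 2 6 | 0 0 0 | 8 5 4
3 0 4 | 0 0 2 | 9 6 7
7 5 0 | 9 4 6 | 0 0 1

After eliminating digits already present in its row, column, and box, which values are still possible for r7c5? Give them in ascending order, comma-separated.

1,3

Row 7 already contains {2, 4, 5, 6, 8, 9}.
Column 5 already contains {2, 4, 6, 7, 9}.
Its 3×3 block (box 8) already contains {2, 4, 6, 9}.
Removing those from 1–9 leaves {1, 3} as the candidates for r7c5.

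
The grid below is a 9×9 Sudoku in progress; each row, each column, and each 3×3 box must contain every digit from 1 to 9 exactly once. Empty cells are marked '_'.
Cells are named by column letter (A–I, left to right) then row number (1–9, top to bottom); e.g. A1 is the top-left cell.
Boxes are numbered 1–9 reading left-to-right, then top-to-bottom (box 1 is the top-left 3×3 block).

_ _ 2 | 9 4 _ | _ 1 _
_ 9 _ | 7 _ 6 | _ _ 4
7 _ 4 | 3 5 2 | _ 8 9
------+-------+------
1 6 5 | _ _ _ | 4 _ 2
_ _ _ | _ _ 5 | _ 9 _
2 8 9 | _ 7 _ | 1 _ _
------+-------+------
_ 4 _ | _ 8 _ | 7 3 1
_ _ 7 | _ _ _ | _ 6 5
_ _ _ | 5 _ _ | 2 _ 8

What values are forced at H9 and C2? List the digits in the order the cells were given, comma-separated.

For H9:
  Row 9 already contains {2, 5, 8}.
  Column H already contains {1, 3, 6, 8, 9}.
  Its 3×3 block (box 9) already contains {1, 2, 3, 5, 6, 7, 8}.
  The only value from 1–9 not eliminated is 4, so H9 = 4.
For C2:
  Consider where 8 can go in column C.
  C5 is out (box 4 already has a 8).
  C7 is out (row 7 already has a 8).
  C9 is out (row 9 already has a 8).
  So the only cell in column C that can hold 8 is C2.
  So C2 = 8.

4,8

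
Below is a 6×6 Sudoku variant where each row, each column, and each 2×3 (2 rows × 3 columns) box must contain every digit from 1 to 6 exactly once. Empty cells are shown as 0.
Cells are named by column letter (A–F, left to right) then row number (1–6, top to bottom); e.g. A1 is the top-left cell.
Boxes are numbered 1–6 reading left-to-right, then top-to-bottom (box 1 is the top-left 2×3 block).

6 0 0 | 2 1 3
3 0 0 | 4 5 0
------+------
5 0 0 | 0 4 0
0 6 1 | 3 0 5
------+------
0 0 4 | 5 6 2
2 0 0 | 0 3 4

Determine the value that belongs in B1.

Cell B1 itself could take any of {4, 5} by direct elimination.
Consider where 4 can go in column B.
B2 is out (row 2 already has a 4).
B3 is out (row 3 already has a 4).
B5 is out (row 5 already has a 4).
B6 is out (row 6 already has a 4).
So the only cell in column B that can hold 4 is B1.
Therefore B1 = 4.

4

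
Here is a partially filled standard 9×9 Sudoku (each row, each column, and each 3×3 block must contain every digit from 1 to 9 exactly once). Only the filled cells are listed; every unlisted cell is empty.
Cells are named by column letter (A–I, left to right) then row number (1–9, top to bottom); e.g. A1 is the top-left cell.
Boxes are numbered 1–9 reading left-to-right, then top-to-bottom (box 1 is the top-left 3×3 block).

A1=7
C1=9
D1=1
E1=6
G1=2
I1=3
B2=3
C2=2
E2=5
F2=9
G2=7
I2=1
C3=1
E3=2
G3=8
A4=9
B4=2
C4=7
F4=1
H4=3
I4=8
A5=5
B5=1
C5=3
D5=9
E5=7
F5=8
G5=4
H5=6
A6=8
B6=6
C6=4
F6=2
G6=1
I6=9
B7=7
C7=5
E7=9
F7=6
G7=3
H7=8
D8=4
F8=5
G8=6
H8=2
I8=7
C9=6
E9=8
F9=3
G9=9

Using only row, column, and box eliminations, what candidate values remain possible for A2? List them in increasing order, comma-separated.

Row 2 already contains {1, 2, 3, 5, 7, 9}.
Column A already contains {5, 7, 8, 9}.
Its 3×3 block (box 1) already contains {1, 2, 3, 7, 9}.
Removing those from 1–9 leaves {4, 6} as the candidates for A2.

4,6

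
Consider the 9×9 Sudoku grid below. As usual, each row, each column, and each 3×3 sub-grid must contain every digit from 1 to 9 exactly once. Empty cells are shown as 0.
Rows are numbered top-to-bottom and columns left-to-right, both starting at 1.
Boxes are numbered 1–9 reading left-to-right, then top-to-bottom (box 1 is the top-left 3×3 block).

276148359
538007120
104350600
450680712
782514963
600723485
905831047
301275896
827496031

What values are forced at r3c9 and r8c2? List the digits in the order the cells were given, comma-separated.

8,4

For r3c9:
  Row 3 already contains {1, 3, 4, 5, 6}.
  Column 9 already contains {1, 2, 3, 5, 6, 7, 9}.
  Its 3×3 block (box 3) already contains {1, 2, 3, 5, 6, 9}.
  The only value from 1–9 not eliminated is 8, so r3c9 = 8.
For r8c2:
  Row 8 already contains {1, 2, 3, 5, 6, 7, 8, 9}.
  Column 2 already contains {2, 3, 5, 7, 8}.
  Its 3×3 block (box 7) already contains {1, 2, 3, 5, 7, 8, 9}.
  The only value from 1–9 not eliminated is 4, so r8c2 = 4.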